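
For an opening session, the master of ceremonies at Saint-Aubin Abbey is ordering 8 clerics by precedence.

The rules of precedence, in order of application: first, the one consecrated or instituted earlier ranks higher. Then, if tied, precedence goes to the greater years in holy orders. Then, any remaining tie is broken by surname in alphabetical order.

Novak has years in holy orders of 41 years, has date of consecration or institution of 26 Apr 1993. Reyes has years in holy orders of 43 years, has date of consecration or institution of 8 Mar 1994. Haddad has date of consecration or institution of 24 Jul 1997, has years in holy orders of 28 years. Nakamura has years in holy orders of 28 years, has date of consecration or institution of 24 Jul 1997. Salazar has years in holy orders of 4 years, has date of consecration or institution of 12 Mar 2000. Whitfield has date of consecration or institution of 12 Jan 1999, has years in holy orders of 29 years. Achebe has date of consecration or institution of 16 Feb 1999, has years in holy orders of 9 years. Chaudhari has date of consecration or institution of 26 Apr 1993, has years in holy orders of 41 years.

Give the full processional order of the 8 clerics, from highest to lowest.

By date of consecration or institution (earlier first): Chaudhari and Novak (both 26 Apr 1993); then Reyes (8 Mar 1994); then Haddad and Nakamura (both 24 Jul 1997); then Whitfield (12 Jan 1999); then Achebe (16 Feb 1999); then Salazar (12 Mar 2000).
Chaudhari and Novak both have years in holy orders 41 years, so the next rule applies.
Among Chaudhari and Novak, alphabetically by surname: Chaudhari before Novak.
Haddad and Nakamura both have years in holy orders 28 years, so the next rule applies.
Among Haddad and Nakamura, alphabetically by surname: Haddad before Nakamura.
Full order: Chaudhari, Novak, Reyes, Haddad, Nakamura, Whitfield, Achebe, Salazar.

Chaudhari, Novak, Reyes, Haddad, Nakamura, Whitfield, Achebe, Salazar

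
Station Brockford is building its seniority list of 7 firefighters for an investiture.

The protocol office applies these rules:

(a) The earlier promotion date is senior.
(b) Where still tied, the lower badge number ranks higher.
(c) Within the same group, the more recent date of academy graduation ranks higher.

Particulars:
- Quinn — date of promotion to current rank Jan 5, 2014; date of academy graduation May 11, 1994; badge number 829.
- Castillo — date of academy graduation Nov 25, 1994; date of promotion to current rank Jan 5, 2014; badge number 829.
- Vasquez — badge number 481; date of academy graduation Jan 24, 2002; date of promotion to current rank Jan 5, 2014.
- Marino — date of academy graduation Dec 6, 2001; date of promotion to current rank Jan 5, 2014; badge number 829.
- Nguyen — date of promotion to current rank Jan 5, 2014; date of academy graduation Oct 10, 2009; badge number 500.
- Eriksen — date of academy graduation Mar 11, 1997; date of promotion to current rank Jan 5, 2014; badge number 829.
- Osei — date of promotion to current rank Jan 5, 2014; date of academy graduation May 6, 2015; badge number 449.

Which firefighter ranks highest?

By date of promotion to current rank (earlier first): Osei, Vasquez, Nguyen, Marino, Eriksen, Castillo and Quinn (each Jan 5, 2014).
Among Osei, Vasquez, Nguyen, Marino, Eriksen, Castillo and Quinn, by badge number (lower first): Osei (449) before Vasquez (481) before Nguyen (500) before Marino, Eriksen, Castillo and Quinn (829).
Among Marino, Eriksen, Castillo and Quinn, by date of academy graduation (later first): Marino (Dec 6, 2001) before Eriksen (Mar 11, 1997) before Castillo (Nov 25, 1994) before Quinn (May 11, 1994).
Order: Osei, Vasquez, Nguyen, Marino, Eriksen, Castillo, Quinn.

Osei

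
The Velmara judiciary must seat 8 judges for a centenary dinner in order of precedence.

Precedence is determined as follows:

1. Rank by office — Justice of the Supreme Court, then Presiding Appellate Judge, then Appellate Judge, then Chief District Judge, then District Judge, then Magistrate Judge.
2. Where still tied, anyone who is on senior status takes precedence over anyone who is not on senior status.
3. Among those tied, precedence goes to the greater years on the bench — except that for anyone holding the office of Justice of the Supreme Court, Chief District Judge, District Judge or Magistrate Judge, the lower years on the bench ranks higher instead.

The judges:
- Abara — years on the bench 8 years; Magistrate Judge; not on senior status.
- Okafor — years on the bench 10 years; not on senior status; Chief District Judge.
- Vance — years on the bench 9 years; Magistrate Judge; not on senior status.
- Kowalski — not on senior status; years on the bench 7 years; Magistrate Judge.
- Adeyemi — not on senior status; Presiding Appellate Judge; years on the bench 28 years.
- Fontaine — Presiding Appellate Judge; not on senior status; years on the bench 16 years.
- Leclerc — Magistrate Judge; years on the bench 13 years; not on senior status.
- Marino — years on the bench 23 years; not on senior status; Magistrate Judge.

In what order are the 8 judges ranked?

Adeyemi, Fontaine, Okafor, Kowalski, Abara, Vance, Leclerc, Marino

By office: Adeyemi and Fontaine (Presiding Appellate Judge); then Okafor (Chief District Judge); then Kowalski, Abara, Vance, Leclerc and Marino (Magistrate Judge).
Adeyemi and Fontaine are each not on senior status, so the next rule applies.
Among Adeyemi and Fontaine, by years on the bench (higher first): Adeyemi (28 years) before Fontaine (16 years).
Kowalski, Abara, Vance, Leclerc and Marino are each not on senior status, so the next rule applies.
Among Kowalski, Abara, Vance, Leclerc and Marino, by years on the bench (lower first) (reversed rule for this group): Kowalski (7 years) before Abara (8 years) before Vance (9 years) before Leclerc (13 years) before Marino (23 years).
Full order: Adeyemi, Fontaine, Okafor, Kowalski, Abara, Vance, Leclerc, Marino.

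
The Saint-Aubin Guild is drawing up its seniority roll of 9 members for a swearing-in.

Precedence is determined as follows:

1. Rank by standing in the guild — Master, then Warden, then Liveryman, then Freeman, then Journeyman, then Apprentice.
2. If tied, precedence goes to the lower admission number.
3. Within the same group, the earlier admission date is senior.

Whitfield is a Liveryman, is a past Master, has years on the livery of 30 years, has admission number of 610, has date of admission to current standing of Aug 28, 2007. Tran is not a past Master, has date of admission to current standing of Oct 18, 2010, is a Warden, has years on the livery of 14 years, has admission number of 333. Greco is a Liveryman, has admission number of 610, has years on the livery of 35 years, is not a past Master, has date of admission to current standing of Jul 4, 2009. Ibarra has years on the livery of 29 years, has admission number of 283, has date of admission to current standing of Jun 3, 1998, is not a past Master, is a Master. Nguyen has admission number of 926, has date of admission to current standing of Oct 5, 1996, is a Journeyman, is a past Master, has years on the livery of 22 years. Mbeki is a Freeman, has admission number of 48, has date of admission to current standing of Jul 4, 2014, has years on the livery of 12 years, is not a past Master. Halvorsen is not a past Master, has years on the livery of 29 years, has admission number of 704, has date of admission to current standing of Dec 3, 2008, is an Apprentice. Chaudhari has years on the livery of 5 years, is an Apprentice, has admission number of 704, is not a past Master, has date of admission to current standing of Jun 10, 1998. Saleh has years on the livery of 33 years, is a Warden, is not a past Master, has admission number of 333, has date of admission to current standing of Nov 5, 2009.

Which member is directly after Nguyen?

By standing in the guild: Ibarra (Master); then Saleh and Tran (Warden); then Whitfield and Greco (Liveryman); then Mbeki (Freeman); then Nguyen (Journeyman); then Chaudhari and Halvorsen (Apprentice).
Saleh and Tran both have admission number 333, so the next rule applies.
Among Saleh and Tran, by date of admission to current standing (earlier first): Saleh (Nov 5, 2009) before Tran (Oct 18, 2010).
Whitfield and Greco both have admission number 610, so the next rule applies.
Among Whitfield and Greco, by date of admission to current standing (earlier first): Whitfield (Aug 28, 2007) before Greco (Jul 4, 2009).
Chaudhari and Halvorsen both have admission number 704, so the next rule applies.
Among Chaudhari and Halvorsen, by date of admission to current standing (earlier first): Chaudhari (Jun 10, 1998) before Halvorsen (Dec 3, 2008).
Order: Ibarra, Saleh, Tran, Whitfield, Greco, Mbeki, Nguyen, Chaudhari, Halvorsen.

Chaudhari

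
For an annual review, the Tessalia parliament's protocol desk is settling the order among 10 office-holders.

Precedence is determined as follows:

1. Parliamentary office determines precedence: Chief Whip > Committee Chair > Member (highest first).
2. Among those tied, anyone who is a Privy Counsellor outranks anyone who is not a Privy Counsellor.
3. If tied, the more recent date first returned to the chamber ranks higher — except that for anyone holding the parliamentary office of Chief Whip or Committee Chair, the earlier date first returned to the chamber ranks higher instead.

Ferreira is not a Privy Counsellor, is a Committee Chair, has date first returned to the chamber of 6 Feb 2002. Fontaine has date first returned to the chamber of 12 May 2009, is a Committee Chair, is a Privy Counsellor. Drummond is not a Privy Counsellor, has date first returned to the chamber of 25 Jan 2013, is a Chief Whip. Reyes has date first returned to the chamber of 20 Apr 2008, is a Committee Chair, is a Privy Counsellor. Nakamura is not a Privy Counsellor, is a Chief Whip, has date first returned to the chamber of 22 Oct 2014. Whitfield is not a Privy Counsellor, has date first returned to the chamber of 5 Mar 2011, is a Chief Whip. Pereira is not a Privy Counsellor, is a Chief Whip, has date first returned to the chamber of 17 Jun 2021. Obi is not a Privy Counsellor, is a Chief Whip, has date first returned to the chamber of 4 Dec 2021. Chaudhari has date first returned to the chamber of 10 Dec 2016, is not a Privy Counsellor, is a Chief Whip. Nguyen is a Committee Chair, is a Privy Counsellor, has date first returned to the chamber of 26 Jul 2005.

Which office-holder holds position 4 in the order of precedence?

By parliamentary office: Whitfield, Drummond, Nakamura, Chaudhari, Pereira and Obi (Chief Whip); then Nguyen, Reyes, Fontaine and Ferreira (Committee Chair).
Whitfield, Drummond, Nakamura, Chaudhari, Pereira and Obi are each not a Privy Counsellor, so the next rule applies.
Among Whitfield, Drummond, Nakamura, Chaudhari, Pereira and Obi, by date first returned to the chamber (earlier first) (reversed rule for this group): Whitfield (5 Mar 2011) before Drummond (25 Jan 2013) before Nakamura (22 Oct 2014) before Chaudhari (10 Dec 2016) before Pereira (17 Jun 2021) before Obi (4 Dec 2021).
Among Nguyen, Reyes, Fontaine and Ferreira, a Privy Counsellor before not a Privy Counsellor: Nguyen, Reyes and Fontaine (a Privy Counsellor) before Ferreira (not a Privy Counsellor).
Among Nguyen, Reyes and Fontaine, by date first returned to the chamber (earlier first) (reversed rule for this group): Nguyen (26 Jul 2005) before Reyes (20 Apr 2008) before Fontaine (12 May 2009).
Order: Whitfield, Drummond, Nakamura, Chaudhari, Pereira, Obi, Nguyen, Reyes, Fontaine, Ferreira.

Chaudhari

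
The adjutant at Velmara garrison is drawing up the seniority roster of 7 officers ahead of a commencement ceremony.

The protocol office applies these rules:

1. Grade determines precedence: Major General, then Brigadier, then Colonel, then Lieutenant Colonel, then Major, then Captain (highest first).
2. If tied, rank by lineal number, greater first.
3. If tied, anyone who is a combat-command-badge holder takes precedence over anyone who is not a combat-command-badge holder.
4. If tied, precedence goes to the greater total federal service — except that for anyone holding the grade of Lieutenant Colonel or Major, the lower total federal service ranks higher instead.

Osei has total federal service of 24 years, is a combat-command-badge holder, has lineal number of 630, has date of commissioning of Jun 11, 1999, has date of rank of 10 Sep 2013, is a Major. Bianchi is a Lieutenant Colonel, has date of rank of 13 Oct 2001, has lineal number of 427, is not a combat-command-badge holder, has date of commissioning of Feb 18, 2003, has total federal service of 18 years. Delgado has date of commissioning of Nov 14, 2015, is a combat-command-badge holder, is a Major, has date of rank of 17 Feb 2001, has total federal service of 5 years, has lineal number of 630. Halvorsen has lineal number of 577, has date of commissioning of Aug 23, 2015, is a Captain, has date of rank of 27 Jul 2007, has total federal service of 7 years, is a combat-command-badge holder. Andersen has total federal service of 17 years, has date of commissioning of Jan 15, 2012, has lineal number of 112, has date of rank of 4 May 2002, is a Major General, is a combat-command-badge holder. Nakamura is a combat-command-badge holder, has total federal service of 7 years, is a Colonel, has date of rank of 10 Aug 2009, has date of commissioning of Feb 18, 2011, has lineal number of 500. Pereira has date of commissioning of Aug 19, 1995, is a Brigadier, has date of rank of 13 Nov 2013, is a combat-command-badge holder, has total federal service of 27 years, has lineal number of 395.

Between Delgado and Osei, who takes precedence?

By grade: Andersen (Major General); then Pereira (Brigadier); then Nakamura (Colonel); then Bianchi (Lieutenant Colonel); then Delgado and Osei (Major); then Halvorsen (Captain).
Delgado and Osei both have lineal number 630, so the next rule applies.
Delgado and Osei are each a combat-command-badge holder, so the next rule applies.
Among Delgado and Osei, by total federal service (lower first) (reversed rule for this group): Delgado (5 years) before Osei (24 years).
So Delgado takes precedence.

Delgado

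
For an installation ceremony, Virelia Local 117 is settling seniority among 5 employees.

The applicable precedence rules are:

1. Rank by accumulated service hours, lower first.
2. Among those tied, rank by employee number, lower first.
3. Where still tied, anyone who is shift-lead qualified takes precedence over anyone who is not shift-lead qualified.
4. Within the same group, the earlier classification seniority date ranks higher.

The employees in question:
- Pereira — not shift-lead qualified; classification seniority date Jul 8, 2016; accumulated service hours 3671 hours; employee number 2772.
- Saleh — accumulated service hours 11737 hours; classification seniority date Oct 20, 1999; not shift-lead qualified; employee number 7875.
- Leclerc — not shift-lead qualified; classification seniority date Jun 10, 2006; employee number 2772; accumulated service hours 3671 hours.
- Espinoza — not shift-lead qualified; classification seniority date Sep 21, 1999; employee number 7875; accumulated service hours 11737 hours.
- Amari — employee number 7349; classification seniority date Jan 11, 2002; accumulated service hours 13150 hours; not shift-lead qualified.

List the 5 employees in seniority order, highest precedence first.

By accumulated service hours (lower first): Leclerc and Pereira (both 3671 hours); then Espinoza and Saleh (both 11737 hours); then Amari (13150 hours).
Leclerc and Pereira both have employee number 2772, so the next rule applies.
Leclerc and Pereira are each not shift-lead qualified, so the next rule applies.
Among Leclerc and Pereira, by classification seniority date (earlier first): Leclerc (Jun 10, 2006) before Pereira (Jul 8, 2016).
Espinoza and Saleh both have employee number 7875, so the next rule applies.
Espinoza and Saleh are each not shift-lead qualified, so the next rule applies.
Among Espinoza and Saleh, by classification seniority date (earlier first): Espinoza (Sep 21, 1999) before Saleh (Oct 20, 1999).
Full order: Leclerc, Pereira, Espinoza, Saleh, Amari.

Leclerc, Pereira, Espinoza, Saleh, Amari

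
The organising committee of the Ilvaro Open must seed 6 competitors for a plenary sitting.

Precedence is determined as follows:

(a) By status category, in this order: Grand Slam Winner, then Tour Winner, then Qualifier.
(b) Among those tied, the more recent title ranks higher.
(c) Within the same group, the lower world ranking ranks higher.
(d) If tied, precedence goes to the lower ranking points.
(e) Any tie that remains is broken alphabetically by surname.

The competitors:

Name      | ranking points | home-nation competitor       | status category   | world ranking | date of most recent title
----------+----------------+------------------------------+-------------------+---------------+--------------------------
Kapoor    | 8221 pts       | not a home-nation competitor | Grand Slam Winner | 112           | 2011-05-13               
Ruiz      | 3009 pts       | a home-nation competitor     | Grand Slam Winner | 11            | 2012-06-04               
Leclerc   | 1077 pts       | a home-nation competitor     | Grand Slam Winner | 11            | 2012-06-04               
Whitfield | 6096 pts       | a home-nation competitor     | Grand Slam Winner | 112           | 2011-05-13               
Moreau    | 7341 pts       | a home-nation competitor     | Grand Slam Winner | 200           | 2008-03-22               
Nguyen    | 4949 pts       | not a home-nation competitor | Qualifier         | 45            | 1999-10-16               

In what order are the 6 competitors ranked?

By status category: Leclerc, Ruiz, Whitfield, Kapoor and Moreau (Grand Slam Winner); then Nguyen (Qualifier).
Among Leclerc, Ruiz, Whitfield, Kapoor and Moreau, by date of most recent title (later first): Leclerc and Ruiz (2012-06-04) before Whitfield and Kapoor (2011-05-13) before Moreau (2008-03-22).
Leclerc and Ruiz both have world ranking 11, so the next rule applies.
Among Leclerc and Ruiz, by ranking points (lower first): Leclerc (1077 pts) before Ruiz (3009 pts).
Whitfield and Kapoor both have world ranking 112, so the next rule applies.
Among Whitfield and Kapoor, by ranking points (lower first): Whitfield (6096 pts) before Kapoor (8221 pts).
Full order: Leclerc, Ruiz, Whitfield, Kapoor, Moreau, Nguyen.

Leclerc, Ruiz, Whitfield, Kapoor, Moreau, Nguyen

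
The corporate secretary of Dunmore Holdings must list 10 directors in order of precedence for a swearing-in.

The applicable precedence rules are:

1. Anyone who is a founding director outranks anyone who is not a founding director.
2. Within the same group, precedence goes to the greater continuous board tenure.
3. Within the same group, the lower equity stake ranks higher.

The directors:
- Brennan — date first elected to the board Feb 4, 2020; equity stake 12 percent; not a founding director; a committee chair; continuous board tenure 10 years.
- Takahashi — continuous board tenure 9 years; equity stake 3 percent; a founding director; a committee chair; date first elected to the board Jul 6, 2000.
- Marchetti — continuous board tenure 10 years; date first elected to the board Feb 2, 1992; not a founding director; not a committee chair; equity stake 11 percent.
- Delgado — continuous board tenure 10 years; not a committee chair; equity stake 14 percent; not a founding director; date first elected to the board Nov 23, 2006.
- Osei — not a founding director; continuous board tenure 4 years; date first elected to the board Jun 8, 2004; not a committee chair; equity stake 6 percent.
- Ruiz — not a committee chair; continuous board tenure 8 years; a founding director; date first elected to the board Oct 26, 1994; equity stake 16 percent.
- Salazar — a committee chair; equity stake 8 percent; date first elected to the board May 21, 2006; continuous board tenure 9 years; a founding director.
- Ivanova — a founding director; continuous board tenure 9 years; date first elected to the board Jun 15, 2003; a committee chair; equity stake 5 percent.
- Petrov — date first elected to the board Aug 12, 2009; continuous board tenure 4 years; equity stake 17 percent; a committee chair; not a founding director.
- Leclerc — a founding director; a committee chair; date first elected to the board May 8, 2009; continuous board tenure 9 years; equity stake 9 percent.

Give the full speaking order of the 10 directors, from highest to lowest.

Takahashi, Ivanova, Salazar, Leclerc, Ruiz, Marchetti, Brennan, Delgado, Osei, Petrov

By the first rule: Takahashi, Ivanova, Salazar, Leclerc and Ruiz (each a founding director); then Marchetti, Brennan, Delgado, Osei and Petrov (each not a founding director).
Among Takahashi, Ivanova, Salazar, Leclerc and Ruiz, by continuous board tenure (higher first): Takahashi, Ivanova, Salazar and Leclerc (9 years) before Ruiz (8 years).
Among Takahashi, Ivanova, Salazar and Leclerc, by equity stake (lower first): Takahashi (3 percent) before Ivanova (5 percent) before Salazar (8 percent) before Leclerc (9 percent).
Among Marchetti, Brennan, Delgado, Osei and Petrov, by continuous board tenure (higher first): Marchetti, Brennan and Delgado (10 years) before Osei and Petrov (4 years).
Among Marchetti, Brennan and Delgado, by equity stake (lower first): Marchetti (11 percent) before Brennan (12 percent) before Delgado (14 percent).
Among Osei and Petrov, by equity stake (lower first): Osei (6 percent) before Petrov (17 percent).
Full order: Takahashi, Ivanova, Salazar, Leclerc, Ruiz, Marchetti, Brennan, Delgado, Osei, Petrov.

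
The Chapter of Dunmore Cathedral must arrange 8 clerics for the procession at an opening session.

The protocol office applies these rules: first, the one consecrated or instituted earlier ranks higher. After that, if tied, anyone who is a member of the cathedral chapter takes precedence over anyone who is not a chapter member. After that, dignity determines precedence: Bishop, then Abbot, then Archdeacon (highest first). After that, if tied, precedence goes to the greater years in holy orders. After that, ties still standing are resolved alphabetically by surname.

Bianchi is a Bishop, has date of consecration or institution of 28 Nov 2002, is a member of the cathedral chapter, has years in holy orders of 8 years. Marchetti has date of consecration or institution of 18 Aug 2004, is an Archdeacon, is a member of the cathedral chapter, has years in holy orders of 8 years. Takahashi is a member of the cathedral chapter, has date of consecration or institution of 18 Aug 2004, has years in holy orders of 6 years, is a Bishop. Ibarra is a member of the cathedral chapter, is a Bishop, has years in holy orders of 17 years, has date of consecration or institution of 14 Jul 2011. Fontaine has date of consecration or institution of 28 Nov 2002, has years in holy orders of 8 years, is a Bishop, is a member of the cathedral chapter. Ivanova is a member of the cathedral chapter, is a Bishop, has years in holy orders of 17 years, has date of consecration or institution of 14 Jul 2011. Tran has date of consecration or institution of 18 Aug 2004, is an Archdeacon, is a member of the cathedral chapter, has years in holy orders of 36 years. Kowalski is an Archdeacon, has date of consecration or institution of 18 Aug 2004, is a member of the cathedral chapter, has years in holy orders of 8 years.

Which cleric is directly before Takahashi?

By date of consecration or institution (earlier first): Bianchi and Fontaine (both 28 Nov 2002); then Takahashi, Tran, Kowalski and Marchetti (each 18 Aug 2004); then Ibarra and Ivanova (both 14 Jul 2011).
Bianchi and Fontaine are each a member of the cathedral chapter, so the next rule applies.
Bianchi and Fontaine are each Bishop, so the next rule applies.
Bianchi and Fontaine both have years in holy orders 8 years, so the next rule applies.
Among Bianchi and Fontaine, alphabetically by surname: Bianchi before Fontaine.
Takahashi, Tran, Kowalski and Marchetti are each a member of the cathedral chapter, so the next rule applies.
Among Takahashi, Tran, Kowalski and Marchetti, by dignity: Takahashi (Bishop) before Tran, Kowalski and Marchetti (Archdeacon).
Among Tran, Kowalski and Marchetti, by years in holy orders (higher first): Tran (36 years) before Kowalski and Marchetti (8 years).
Among Kowalski and Marchetti, alphabetically by surname: Kowalski before Marchetti.
Ibarra and Ivanova are each a member of the cathedral chapter, so the next rule applies.
Ibarra and Ivanova are each Bishop, so the next rule applies.
Ibarra and Ivanova both have years in holy orders 17 years, so the next rule applies.
Among Ibarra and Ivanova, alphabetically by surname: Ibarra before Ivanova.
Order: Bianchi, Fontaine, Takahashi, Tran, Kowalski, Marchetti, Ibarra, Ivanova.

Fontaine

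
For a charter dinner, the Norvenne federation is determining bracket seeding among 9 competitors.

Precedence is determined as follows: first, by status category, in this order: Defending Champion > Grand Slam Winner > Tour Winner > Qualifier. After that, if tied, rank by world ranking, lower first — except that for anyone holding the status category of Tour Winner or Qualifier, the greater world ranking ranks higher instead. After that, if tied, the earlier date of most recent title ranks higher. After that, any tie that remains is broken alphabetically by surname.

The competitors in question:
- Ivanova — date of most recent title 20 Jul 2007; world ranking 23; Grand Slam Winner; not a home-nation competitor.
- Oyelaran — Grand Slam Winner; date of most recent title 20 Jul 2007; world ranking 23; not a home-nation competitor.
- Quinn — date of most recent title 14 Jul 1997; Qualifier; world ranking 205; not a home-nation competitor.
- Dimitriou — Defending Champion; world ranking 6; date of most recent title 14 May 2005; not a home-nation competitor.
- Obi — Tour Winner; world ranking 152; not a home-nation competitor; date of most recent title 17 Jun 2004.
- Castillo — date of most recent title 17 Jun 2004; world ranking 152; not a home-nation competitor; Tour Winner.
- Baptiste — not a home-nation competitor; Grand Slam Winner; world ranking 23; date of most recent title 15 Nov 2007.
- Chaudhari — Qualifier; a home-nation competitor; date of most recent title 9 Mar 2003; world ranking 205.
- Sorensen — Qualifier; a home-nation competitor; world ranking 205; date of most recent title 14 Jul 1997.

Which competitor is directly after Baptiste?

Castillo

By status category: Dimitriou (Defending Champion); then Ivanova, Oyelaran and Baptiste (Grand Slam Winner); then Castillo and Obi (Tour Winner); then Quinn, Sorensen and Chaudhari (Qualifier).
Ivanova, Oyelaran and Baptiste all have world ranking 23, so the next rule applies.
Among Ivanova, Oyelaran and Baptiste, by date of most recent title (earlier first): Ivanova and Oyelaran (20 Jul 2007) before Baptiste (15 Nov 2007).
Among Ivanova and Oyelaran, alphabetically by surname: Ivanova before Oyelaran.
Castillo and Obi both have world ranking 152, so the next rule applies.
Castillo and Obi both have date of most recent title 17 Jun 2004, so the next rule applies.
Among Castillo and Obi, alphabetically by surname: Castillo before Obi.
Quinn, Sorensen and Chaudhari all have world ranking 205, so the next rule applies.
Among Quinn, Sorensen and Chaudhari, by date of most recent title (earlier first): Quinn and Sorensen (14 Jul 1997) before Chaudhari (9 Mar 2003).
Among Quinn and Sorensen, alphabetically by surname: Quinn before Sorensen.
Order: Dimitriou, Ivanova, Oyelaran, Baptiste, Castillo, Obi, Quinn, Sorensen, Chaudhari.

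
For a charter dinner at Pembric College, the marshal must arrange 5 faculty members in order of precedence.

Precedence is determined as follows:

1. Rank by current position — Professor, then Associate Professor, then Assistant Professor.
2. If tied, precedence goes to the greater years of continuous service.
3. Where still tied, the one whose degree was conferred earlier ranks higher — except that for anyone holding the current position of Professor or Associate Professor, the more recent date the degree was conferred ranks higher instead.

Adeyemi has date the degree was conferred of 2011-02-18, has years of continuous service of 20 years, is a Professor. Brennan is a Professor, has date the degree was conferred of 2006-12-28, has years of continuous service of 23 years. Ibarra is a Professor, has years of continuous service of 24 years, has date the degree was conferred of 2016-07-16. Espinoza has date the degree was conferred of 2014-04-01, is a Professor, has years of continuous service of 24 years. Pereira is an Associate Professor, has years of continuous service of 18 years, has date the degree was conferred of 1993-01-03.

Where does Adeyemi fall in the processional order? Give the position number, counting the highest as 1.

4

By current position: Ibarra, Espinoza, Brennan and Adeyemi (Professor); then Pereira (Associate Professor).
Among Ibarra, Espinoza, Brennan and Adeyemi, by years of continuous service (higher first): Ibarra and Espinoza (24 years) before Brennan (23 years) before Adeyemi (20 years).
Among Ibarra and Espinoza, by date the degree was conferred (later first) (reversed rule for this group): Ibarra (2016-07-16) before Espinoza (2014-04-01).
Order: Ibarra, Espinoza, Brennan, Adeyemi, Pereira. So position 4.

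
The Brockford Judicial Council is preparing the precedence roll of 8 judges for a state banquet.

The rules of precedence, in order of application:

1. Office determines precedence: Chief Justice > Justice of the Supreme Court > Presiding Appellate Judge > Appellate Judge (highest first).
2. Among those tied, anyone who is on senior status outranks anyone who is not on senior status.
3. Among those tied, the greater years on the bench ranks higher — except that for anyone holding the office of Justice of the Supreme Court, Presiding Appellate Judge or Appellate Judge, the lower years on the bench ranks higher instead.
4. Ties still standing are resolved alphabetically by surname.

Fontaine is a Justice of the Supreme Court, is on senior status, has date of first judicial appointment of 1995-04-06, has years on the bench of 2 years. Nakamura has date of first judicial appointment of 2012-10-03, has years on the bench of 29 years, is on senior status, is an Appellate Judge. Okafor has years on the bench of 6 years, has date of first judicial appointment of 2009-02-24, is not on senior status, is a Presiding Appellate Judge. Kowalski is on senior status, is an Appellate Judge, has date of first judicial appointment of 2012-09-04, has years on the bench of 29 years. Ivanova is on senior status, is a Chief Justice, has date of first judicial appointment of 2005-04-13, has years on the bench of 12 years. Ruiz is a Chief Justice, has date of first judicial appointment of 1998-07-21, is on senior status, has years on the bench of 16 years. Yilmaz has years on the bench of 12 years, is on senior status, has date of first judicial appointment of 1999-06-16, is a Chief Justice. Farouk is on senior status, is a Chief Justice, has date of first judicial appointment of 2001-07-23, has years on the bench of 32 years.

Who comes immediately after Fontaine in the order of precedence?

By office: Farouk, Ruiz, Ivanova and Yilmaz (Chief Justice); then Fontaine (Justice of the Supreme Court); then Okafor (Presiding Appellate Judge); then Kowalski and Nakamura (Appellate Judge).
Farouk, Ruiz, Ivanova and Yilmaz are each on senior status, so the next rule applies.
Among Farouk, Ruiz, Ivanova and Yilmaz, by years on the bench (higher first): Farouk (32 years) before Ruiz (16 years) before Ivanova and Yilmaz (12 years).
Among Ivanova and Yilmaz, alphabetically by surname: Ivanova before Yilmaz.
Kowalski and Nakamura are each on senior status, so the next rule applies.
Kowalski and Nakamura both have years on the bench 29 years, so the next rule applies.
Among Kowalski and Nakamura, alphabetically by surname: Kowalski before Nakamura.
Order: Farouk, Ruiz, Ivanova, Yilmaz, Fontaine, Okafor, Kowalski, Nakamura.

Okafor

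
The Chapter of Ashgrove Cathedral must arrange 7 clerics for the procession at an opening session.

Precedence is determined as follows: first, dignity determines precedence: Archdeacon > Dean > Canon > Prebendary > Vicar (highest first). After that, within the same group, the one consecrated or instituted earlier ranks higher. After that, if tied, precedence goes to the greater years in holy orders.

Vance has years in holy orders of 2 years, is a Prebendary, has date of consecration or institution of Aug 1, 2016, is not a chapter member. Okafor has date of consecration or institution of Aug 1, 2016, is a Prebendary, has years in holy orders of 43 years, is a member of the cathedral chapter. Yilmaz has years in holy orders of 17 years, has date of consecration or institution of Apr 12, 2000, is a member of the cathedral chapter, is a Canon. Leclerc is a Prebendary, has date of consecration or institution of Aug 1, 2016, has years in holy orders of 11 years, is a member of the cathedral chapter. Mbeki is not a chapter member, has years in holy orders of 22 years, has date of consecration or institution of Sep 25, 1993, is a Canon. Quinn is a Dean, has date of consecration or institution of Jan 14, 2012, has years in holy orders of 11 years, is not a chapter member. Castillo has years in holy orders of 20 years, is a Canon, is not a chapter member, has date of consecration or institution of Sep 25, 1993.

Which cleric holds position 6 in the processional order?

By dignity: Quinn (Dean); then Mbeki, Castillo and Yilmaz (Canon); then Okafor, Leclerc and Vance (Prebendary).
Among Mbeki, Castillo and Yilmaz, by date of consecration or institution (earlier first): Mbeki and Castillo (Sep 25, 1993) before Yilmaz (Apr 12, 2000).
Among Mbeki and Castillo, by years in holy orders (higher first): Mbeki (22 years) before Castillo (20 years).
Okafor, Leclerc and Vance all have date of consecration or institution Aug 1, 2016, so the next rule applies.
Among Okafor, Leclerc and Vance, by years in holy orders (higher first): Okafor (43 years) before Leclerc (11 years) before Vance (2 years).
Order: Quinn, Mbeki, Castillo, Yilmaz, Okafor, Leclerc, Vance.

Leclerc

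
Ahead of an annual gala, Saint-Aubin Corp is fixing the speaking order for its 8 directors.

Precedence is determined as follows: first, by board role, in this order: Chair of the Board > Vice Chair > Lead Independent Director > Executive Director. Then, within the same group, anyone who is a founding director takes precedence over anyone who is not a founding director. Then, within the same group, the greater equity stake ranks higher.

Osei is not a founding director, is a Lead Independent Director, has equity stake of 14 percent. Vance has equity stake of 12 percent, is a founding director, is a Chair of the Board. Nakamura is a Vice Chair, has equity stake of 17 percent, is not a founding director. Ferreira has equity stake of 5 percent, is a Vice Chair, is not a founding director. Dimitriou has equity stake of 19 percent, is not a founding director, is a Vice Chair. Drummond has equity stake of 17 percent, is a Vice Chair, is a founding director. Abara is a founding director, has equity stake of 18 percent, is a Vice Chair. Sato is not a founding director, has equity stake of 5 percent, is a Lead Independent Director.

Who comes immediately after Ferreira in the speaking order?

By board role: Vance (Chair of the Board); then Abara, Drummond, Dimitriou, Nakamura and Ferreira (Vice Chair); then Osei and Sato (Lead Independent Director).
Among Abara, Drummond, Dimitriou, Nakamura and Ferreira, a founding director before not a founding director: Abara and Drummond (a founding director) before Dimitriou, Nakamura and Ferreira (not a founding director).
Among Abara and Drummond, by equity stake (higher first): Abara (18 percent) before Drummond (17 percent).
Among Dimitriou, Nakamura and Ferreira, by equity stake (higher first): Dimitriou (19 percent) before Nakamura (17 percent) before Ferreira (5 percent).
Osei and Sato are each not a founding director, so the next rule applies.
Among Osei and Sato, by equity stake (higher first): Osei (14 percent) before Sato (5 percent).
Order: Vance, Abara, Drummond, Dimitriou, Nakamura, Ferreira, Osei, Sato.

Osei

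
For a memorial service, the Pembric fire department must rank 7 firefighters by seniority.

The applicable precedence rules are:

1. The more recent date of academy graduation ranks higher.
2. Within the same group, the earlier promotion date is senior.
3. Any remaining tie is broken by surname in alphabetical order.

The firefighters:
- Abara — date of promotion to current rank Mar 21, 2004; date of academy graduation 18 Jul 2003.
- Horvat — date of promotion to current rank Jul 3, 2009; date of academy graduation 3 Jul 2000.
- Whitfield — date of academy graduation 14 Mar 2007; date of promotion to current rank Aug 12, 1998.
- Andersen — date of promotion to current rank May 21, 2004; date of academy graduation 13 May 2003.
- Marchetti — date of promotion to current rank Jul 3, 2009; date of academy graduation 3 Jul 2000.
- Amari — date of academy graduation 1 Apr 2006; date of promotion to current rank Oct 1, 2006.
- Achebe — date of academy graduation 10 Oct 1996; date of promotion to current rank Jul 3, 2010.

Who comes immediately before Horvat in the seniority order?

By date of academy graduation (later first): Whitfield (14 Mar 2007); then Amari (1 Apr 2006); then Abara (18 Jul 2003); then Andersen (13 May 2003); then Horvat and Marchetti (both 3 Jul 2000); then Achebe (10 Oct 1996).
Horvat and Marchetti both have date of promotion to current rank Jul 3, 2009, so the next rule applies.
Among Horvat and Marchetti, alphabetically by surname: Horvat before Marchetti.
Order: Whitfield, Amari, Abara, Andersen, Horvat, Marchetti, Achebe.

Andersen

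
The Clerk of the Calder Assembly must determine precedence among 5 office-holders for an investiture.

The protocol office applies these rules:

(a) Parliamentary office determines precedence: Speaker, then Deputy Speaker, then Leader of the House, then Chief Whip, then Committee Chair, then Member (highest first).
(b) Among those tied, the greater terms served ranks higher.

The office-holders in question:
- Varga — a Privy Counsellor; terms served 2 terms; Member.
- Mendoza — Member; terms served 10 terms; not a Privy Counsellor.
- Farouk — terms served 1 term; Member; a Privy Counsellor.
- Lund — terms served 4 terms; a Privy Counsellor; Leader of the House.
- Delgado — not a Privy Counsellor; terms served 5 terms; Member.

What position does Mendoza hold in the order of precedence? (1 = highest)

By parliamentary office: Lund (Leader of the House); then Mendoza, Delgado, Varga and Farouk (Member).
Among Mendoza, Delgado, Varga and Farouk, by terms served (higher first): Mendoza (10 terms) before Delgado (5 terms) before Varga (2 terms) before Farouk (1 term).
Order: Lund, Mendoza, Delgado, Varga, Farouk. So position 2.

2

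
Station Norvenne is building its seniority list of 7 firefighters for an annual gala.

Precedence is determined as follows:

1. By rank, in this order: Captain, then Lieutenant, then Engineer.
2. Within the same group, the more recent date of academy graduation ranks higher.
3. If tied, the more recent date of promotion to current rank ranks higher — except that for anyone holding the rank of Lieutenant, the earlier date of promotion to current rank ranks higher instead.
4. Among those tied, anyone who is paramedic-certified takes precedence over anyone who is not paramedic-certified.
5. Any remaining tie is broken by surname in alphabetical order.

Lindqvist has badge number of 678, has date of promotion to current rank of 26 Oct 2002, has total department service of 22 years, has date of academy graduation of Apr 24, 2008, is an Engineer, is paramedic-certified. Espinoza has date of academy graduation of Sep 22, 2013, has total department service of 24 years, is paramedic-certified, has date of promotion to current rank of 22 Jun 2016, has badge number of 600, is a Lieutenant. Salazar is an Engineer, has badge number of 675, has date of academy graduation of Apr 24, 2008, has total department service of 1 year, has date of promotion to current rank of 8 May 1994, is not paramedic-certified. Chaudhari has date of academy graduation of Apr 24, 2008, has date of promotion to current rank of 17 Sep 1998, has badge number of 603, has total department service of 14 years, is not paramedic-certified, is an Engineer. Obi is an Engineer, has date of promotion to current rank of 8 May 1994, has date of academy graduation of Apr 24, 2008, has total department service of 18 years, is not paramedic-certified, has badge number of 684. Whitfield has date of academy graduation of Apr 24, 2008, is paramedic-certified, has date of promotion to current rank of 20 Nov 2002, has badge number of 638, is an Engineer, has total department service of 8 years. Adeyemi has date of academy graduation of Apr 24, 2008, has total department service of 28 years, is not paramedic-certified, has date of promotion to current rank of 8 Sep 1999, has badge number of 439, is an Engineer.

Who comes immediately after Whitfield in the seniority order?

Lindqvist

By rank: Espinoza (Lieutenant); then Whitfield, Lindqvist, Adeyemi, Chaudhari, Obi and Salazar (Engineer).
Whitfield, Lindqvist, Adeyemi, Chaudhari, Obi and Salazar all have date of academy graduation Apr 24, 2008, so the next rule applies.
Among Whitfield, Lindqvist, Adeyemi, Chaudhari, Obi and Salazar, by date of promotion to current rank (later first): Whitfield (20 Nov 2002) before Lindqvist (26 Oct 2002) before Adeyemi (8 Sep 1999) before Chaudhari (17 Sep 1998) before Obi and Salazar (8 May 1994).
Obi and Salazar are each not paramedic-certified, so the next rule applies.
Among Obi and Salazar, alphabetically by surname: Obi before Salazar.
Order: Espinoza, Whitfield, Lindqvist, Adeyemi, Chaudhari, Obi, Salazar.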